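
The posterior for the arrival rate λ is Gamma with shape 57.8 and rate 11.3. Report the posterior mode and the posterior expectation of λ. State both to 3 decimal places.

Mode = (α−1)/β = 56.8/11.3 = 5.027.
Mean = α/β = 57.8/11.3 = 5.115.
The posterior is right-skewed, so the mean exceeds the mode.

MAP = 5.027; posterior mean = 5.115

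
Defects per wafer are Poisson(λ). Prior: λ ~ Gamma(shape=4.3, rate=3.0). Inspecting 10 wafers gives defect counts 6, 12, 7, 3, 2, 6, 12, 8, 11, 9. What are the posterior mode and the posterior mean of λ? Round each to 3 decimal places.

Σ counts = 76. Posterior: Gamma(shape = 4.3+76 = 80.3, rate = 3.0+10 = 13.0).
Mode = (α−1)/β = 79.3/13.0 = 6.100.
Mean = α/β = 80.3/13.0 = 6.177.
Mean > mode: the posterior has a right tail.

MAP = 6.100; posterior mean = 6.177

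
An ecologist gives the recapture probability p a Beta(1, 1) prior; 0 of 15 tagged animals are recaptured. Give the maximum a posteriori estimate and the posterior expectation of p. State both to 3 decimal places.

maximum a posteriori estimate = 0.000, posterior expectation = 0.059

Posterior: Beta(1+0, 1+15) = Beta(1, 16).
Since α = 1 ≤ 1 and β > 1, the Beta density is monotone decreasing on [0,1]; the mode is at 0.
Mean = 1/(1+16) = 0.059.
The mean is pulled above the mode by the posterior's right skew.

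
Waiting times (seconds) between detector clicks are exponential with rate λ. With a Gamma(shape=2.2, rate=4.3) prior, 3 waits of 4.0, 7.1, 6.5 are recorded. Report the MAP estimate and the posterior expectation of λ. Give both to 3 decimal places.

Σ times = 17.6. Posterior: Gamma(shape = 2.2+3 = 5.2, rate = 4.3+17.6 = 21.9).
Mode = (α−1)/β = 4.2/21.9 = 0.192.
Mean = α/β = 5.2/21.9 = 0.237.

MAP estimate = 0.192, posterior expectation = 0.237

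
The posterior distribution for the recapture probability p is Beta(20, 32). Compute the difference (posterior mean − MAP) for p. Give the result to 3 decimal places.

Mode = (20−1)/(20+32−2) = 19/50 = 0.380.
Mean = 20/(20+32) = 20/52 = 0.385.
Difference = 0.385 − 0.380 = 0.005.
The posterior is right-skewed, so the mean exceeds the mode.

0.005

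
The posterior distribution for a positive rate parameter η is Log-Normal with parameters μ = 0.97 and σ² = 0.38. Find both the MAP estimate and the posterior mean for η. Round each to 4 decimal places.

MAP = 1.8040, posterior mean = 3.1899

Mode = exp(μ − σ²) = exp(0.59) = 1.8040.
Mean = exp(μ + σ²/2) = exp(1.160) = 3.1899.
The posterior is right-skewed, so the mean exceeds the mode.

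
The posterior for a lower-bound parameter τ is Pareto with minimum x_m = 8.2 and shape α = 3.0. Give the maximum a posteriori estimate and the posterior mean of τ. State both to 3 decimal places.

The Pareto density is strictly decreasing on [x_m, ∞), so the mode is x_m = 8.200.
Mean = α·x_m/(α−1) = 3.0·8.2/2.0 = 12.300.

maximum a posteriori estimate = 8.200, posterior mean = 12.300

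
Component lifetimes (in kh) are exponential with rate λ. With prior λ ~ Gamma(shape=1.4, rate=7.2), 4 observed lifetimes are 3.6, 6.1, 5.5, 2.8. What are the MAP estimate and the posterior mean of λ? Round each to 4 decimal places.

Σ times = 18.0. Posterior: Gamma(shape = 1.4+4 = 5.4, rate = 7.2+18.0 = 25.2).
Mode = (α−1)/β = 4.4/25.2 = 0.1746.
Mean = α/β = 5.4/25.2 = 0.2143.
The posterior is right-skewed, so the mean exceeds the mode.

MAP: 0.1746. Posterior mean: 0.2143.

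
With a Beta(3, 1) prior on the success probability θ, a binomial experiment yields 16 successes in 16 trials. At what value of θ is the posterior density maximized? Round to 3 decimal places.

1.000

Posterior: Beta(3+16, 1+0) = Beta(19, 1).
Since β = 1 ≤ 1 and α > 1, the Beta density is monotone increasing on [0,1]; the mode is at 1.
Mean = 19/(19+1) = 0.950.
This is the posterior mode — the MAP estimate.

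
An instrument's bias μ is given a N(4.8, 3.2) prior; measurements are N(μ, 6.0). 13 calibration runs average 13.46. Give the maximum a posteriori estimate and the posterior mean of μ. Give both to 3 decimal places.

Posterior for μ is Normal. Precision-weighted mean: (1/3.2·4.8 + 13/6.0·13.46) / (1/3.2 + 13/6.0) = 12.368.
A Normal posterior is symmetric, so mode = mean.

maximum a posteriori estimate = 12.368, posterior mean = 12.368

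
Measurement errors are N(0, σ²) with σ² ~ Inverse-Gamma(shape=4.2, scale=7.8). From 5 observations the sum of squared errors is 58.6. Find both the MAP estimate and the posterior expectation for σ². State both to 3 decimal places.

Posterior: Inverse-Gamma(shape = 4.2+5/2 = 6.7, scale = 7.8+58.6/2 = 37.1).
Mode = β/(α+1) = 37.1/7.7 = 4.818.
Mean = β/(α−1) = 37.1/5.7 = 6.509.
The posterior is right-skewed, so the mean exceeds the mode.

MAP estimate = 4.818, posterior expectation = 6.509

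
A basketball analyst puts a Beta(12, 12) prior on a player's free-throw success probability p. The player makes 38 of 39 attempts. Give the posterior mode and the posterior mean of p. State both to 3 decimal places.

posterior mode = 0.803, posterior mean = 0.794

Posterior: Beta(12+38, 12+1) = Beta(50, 13).
Mode = (50−1)/(50+13−2) = 49/61 = 0.803.
Mean = 50/(50+13) = 50/63 = 0.794.
Mode > mean: the posterior has a left tail.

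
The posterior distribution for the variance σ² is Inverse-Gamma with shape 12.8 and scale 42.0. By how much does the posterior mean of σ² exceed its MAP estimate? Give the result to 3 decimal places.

0.516

Mode = β/(α+1) = 42.0/13.8 = 3.043.
Mean = β/(α−1) = 42.0/11.8 = 3.559.
Difference = 3.559 − 3.043 = 0.516.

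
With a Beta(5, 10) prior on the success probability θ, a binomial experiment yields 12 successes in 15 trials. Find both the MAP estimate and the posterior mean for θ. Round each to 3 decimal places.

MAP: 0.571. Posterior mean: 0.567.

Posterior: Beta(5+12, 10+3) = Beta(17, 13).
Mode = (17−1)/(17+13−2) = 16/28 = 0.571.
Mean = 17/(17+13) = 17/30 = 0.567.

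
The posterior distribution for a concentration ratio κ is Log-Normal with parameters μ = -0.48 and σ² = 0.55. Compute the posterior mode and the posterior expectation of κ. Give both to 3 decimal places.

MAP: 0.357. Posterior mean: 0.815.

Mode = exp(μ − σ²) = exp(-1.03) = 0.357.
Mean = exp(μ + σ²/2) = exp(-0.205) = 0.815.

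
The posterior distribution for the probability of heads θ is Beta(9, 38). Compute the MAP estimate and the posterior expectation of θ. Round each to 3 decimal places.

MAP = 0.178; posterior mean = 0.191

Mode = (9−1)/(9+38−2) = 8/45 = 0.178.
Mean = 9/(9+38) = 9/47 = 0.191.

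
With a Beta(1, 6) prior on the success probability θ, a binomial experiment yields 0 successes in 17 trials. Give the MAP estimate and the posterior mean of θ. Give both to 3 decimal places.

MAP = 0.000; posterior mean = 0.042

Posterior: Beta(1+0, 6+17) = Beta(1, 23).
Since α = 1 ≤ 1 and β > 1, the Beta density is monotone decreasing on [0,1]; the mode is at 0.
Mean = 1/(1+23) = 0.042.
Mean > mode: the posterior has a right tail.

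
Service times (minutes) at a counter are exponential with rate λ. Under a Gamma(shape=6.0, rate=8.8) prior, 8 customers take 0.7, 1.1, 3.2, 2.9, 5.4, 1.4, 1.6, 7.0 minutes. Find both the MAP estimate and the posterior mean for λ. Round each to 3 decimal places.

MAP estimate = 0.405, posterior mean = 0.436

Σ times = 23.3. Posterior: Gamma(shape = 6.0+8 = 14.0, rate = 8.8+23.3 = 32.1).
Mode = (α−1)/β = 13.0/32.1 = 0.405.
Mean = α/β = 14.0/32.1 = 0.436.
The posterior is right-skewed, so the mean exceeds the mode.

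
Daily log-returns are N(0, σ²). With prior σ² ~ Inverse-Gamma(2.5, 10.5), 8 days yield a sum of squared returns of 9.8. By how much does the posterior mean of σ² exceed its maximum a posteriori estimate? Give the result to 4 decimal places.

0.7467

Posterior: Inverse-Gamma(shape = 2.5+8/2 = 6.5, scale = 10.5+9.8/2 = 15.4).
Mode = β/(α+1) = 15.4/7.5 = 2.0533.
Mean = β/(α−1) = 15.4/5.5 = 2.8000.
Difference = 2.8000 − 2.0533 = 0.7467.
The mean is pulled above the mode by the posterior's right skew.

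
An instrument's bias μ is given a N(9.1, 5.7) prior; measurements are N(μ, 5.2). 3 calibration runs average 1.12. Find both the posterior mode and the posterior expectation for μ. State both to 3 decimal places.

μ_MAP = 2.981, E[μ|data] = 2.981

Posterior for μ is Normal. Precision-weighted mean: (1/5.7·9.1 + 3/5.2·1.12) / (1/5.7 + 3/5.2) = 2.981.
A Normal posterior is symmetric, so mode = mean.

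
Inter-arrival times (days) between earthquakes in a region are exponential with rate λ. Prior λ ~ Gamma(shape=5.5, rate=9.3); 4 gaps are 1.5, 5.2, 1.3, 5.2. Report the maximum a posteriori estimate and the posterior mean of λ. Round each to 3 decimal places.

MAP: 0.378. Posterior mean: 0.422.

Σ times = 13.2. Posterior: Gamma(shape = 5.5+4 = 9.5, rate = 9.3+13.2 = 22.5).
Mode = (α−1)/β = 8.5/22.5 = 0.378.
Mean = α/β = 9.5/22.5 = 0.422.
The mean is pulled above the mode by the posterior's right skew.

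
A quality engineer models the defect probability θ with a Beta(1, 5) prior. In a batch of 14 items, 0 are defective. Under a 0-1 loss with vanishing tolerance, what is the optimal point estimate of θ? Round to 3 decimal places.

0.000

Posterior: Beta(1+0, 5+14) = Beta(1, 19).
Since α = 1 ≤ 1 and β > 1, the Beta density is monotone decreasing on [0,1]; the mode is at 0.
Mean = 1/(1+19) = 0.050.
This is the posterior mode — the MAP estimate.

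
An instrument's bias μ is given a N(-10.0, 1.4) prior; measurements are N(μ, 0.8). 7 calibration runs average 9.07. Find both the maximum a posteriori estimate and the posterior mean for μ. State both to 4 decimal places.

MAP: 7.6308. Posterior mean: 7.6308.

Posterior for μ is Normal. Precision-weighted mean: (1/1.4·-10.0 + 7/0.8·9.07) / (1/1.4 + 7/0.8) = 7.6308.
A Normal posterior is symmetric, so mode = mean.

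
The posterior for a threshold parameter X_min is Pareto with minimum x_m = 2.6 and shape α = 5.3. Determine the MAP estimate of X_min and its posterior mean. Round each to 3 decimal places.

The Pareto density is strictly decreasing on [x_m, ∞), so the mode is x_m = 2.600.
Mean = α·x_m/(α−1) = 5.3·2.6/4.3 = 3.205.

MAP estimate = 2.600, posterior mean = 3.205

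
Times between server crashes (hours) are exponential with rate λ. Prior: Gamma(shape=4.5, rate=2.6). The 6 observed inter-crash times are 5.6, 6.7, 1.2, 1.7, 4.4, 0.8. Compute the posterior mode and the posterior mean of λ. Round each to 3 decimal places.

MAP = 0.413, posterior mean = 0.457

Σ times = 20.4. Posterior: Gamma(shape = 4.5+6 = 10.5, rate = 2.6+20.4 = 23.0).
Mode = (α−1)/β = 9.5/23.0 = 0.413.
Mean = α/β = 10.5/23.0 = 0.457.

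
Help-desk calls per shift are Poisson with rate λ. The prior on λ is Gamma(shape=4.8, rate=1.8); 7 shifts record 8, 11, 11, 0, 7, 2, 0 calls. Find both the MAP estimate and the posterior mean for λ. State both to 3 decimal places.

MAP = 4.864, posterior mean = 4.977

Σ counts = 39. Posterior: Gamma(shape = 4.8+39 = 43.8, rate = 1.8+7 = 8.8).
Mode = (α−1)/β = 42.8/8.8 = 4.864.
Mean = α/β = 43.8/8.8 = 4.977.
The posterior is right-skewed, so the mean exceeds the mode.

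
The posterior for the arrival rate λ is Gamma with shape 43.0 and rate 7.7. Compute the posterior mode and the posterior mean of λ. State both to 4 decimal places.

MAP = 5.4545, posterior mean = 5.5844

Mode = (α−1)/β = 42.0/7.7 = 5.4545.
Mean = α/β = 43.0/7.7 = 5.5844.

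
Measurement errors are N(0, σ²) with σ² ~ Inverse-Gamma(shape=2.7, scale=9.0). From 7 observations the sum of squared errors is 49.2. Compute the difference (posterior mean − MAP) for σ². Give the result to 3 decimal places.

1.795

Posterior: Inverse-Gamma(shape = 2.7+7/2 = 6.2, scale = 9.0+49.2/2 = 33.6).
Mode = β/(α+1) = 33.6/7.2 = 4.667.
Mean = β/(α−1) = 33.6/5.2 = 6.462.
Difference = 6.462 − 4.667 = 1.795.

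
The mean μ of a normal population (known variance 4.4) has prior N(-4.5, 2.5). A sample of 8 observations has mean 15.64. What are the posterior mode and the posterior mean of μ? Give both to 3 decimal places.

posterior mode = 12.008, posterior mean = 12.008

Posterior for μ is Normal. Precision-weighted mean: (1/2.5·-4.5 + 8/4.4·15.64) / (1/2.5 + 8/4.4) = 12.008.
A Normal posterior is symmetric, so mode = mean.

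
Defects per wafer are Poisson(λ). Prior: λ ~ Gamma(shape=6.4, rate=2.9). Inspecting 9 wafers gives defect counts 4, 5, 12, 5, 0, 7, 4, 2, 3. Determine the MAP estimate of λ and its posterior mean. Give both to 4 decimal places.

MAP estimate = 3.9832, posterior mean = 4.0672

Σ counts = 42. Posterior: Gamma(shape = 6.4+42 = 48.4, rate = 2.9+9 = 11.9).
Mode = (α−1)/β = 47.4/11.9 = 3.9832.
Mean = α/β = 48.4/11.9 = 4.0672.
Right-skewed posterior ⇒ mode < mean.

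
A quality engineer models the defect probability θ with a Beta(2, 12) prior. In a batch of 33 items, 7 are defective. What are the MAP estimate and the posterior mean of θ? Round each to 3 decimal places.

θ_MAP = 0.178, E[θ|data] = 0.191

Posterior: Beta(2+7, 12+26) = Beta(9, 38).
Mode = (9−1)/(9+38−2) = 8/45 = 0.178.
Mean = 9/(9+38) = 9/47 = 0.191.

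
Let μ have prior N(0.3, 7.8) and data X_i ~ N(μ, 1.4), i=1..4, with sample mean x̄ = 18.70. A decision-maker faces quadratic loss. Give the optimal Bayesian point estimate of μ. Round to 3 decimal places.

Posterior for μ is Normal. Precision-weighted mean: (1/7.8·0.3 + 4/1.4·18.70) / (1/7.8 + 4/1.4) = 17.910.
A Normal posterior is symmetric, so mode = mean.
Quadratic loss ⇒ the optimal estimator is the posterior mean.

17.910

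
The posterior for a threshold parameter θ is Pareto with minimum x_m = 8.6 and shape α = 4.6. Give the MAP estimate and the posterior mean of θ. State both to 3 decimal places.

θ_MAP = 8.600, E[θ|data] = 10.989

The Pareto density is strictly decreasing on [x_m, ∞), so the mode is x_m = 8.600.
Mean = α·x_m/(α−1) = 4.6·8.6/3.6 = 10.989.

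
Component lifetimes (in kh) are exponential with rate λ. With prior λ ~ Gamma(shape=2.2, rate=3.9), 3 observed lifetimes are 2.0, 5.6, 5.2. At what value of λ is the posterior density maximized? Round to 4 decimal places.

Σ times = 12.8. Posterior: Gamma(shape = 2.2+3 = 5.2, rate = 3.9+12.8 = 16.7).
Mode = (α−1)/β = 4.2/16.7 = 0.2515.
Mean = α/β = 5.2/16.7 = 0.3114.
This is the posterior mode — the MAP estimate.

0.2515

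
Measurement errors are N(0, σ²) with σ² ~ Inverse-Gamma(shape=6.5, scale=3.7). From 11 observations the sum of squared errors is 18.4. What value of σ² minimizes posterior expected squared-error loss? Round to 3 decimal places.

Posterior: Inverse-Gamma(shape = 6.5+11/2 = 12.0, scale = 3.7+18.4/2 = 12.9).
Mode = β/(α+1) = 12.9/13.0 = 0.992.
Mean = β/(α−1) = 12.9/11.0 = 1.173.
Squared-error loss ⇒ the optimal estimator is the posterior mean.

1.173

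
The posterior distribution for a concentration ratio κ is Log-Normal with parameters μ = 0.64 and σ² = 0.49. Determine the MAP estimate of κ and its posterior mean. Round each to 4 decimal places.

Mode = exp(μ − σ²) = exp(0.15) = 1.1618.
Mean = exp(μ + σ²/2) = exp(0.885) = 2.4230.
The mean is pulled above the mode by the posterior's right skew.

MAP = 1.1618; posterior mean = 2.4230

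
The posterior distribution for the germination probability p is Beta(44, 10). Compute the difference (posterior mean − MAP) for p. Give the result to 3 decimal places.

-0.012

Mode = (44−1)/(44+10−2) = 43/52 = 0.827.
Mean = 44/(44+10) = 44/54 = 0.815.
Difference = 0.815 − 0.827 = -0.012.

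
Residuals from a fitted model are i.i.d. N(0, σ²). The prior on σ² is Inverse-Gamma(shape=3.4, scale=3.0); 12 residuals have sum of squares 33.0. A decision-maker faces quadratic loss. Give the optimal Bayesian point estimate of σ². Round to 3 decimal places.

Posterior: Inverse-Gamma(shape = 3.4+12/2 = 9.4, scale = 3.0+33.0/2 = 19.5).
Mode = β/(α+1) = 19.5/10.4 = 1.875.
Mean = β/(α−1) = 19.5/8.4 = 2.321.
Quadratic loss ⇒ the optimal estimator is the posterior mean.

2.321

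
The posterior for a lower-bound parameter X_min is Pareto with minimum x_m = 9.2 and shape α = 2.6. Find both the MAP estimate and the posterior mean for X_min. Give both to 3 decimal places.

The Pareto density is strictly decreasing on [x_m, ∞), so the mode is x_m = 9.200.
Mean = α·x_m/(α−1) = 2.6·9.2/1.6 = 14.950.

MAP: 9.200. Posterior mean: 14.950.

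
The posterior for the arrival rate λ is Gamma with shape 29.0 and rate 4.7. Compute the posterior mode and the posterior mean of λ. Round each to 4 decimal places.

MAP: 5.9574. Posterior mean: 6.1702.

Mode = (α−1)/β = 28.0/4.7 = 5.9574.
Mean = α/β = 29.0/4.7 = 6.1702.
Mean > mode: the posterior has a right tail.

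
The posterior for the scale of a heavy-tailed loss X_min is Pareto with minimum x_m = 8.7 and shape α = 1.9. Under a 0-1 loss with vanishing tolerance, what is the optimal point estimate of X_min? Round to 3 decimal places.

The Pareto density is strictly decreasing on [x_m, ∞), so the mode is x_m = 8.700.
Mean = α·x_m/(α−1) = 1.9·8.7/0.9 = 18.367.
This is the posterior mode — the MAP estimate.

8.700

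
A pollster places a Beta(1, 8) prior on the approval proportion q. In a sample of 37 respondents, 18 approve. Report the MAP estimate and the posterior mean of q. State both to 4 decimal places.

MAP estimate = 0.4091, posterior mean = 0.4130

Posterior: Beta(1+18, 8+19) = Beta(19, 27).
Mode = (19−1)/(19+27−2) = 18/44 = 0.4091.
Mean = 19/(19+27) = 19/46 = 0.4130.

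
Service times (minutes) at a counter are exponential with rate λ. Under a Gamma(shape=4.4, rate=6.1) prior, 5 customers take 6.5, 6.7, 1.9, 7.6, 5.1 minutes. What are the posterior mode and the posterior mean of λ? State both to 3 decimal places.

MAP = 0.248, posterior mean = 0.277

Σ times = 27.8. Posterior: Gamma(shape = 4.4+5 = 9.4, rate = 6.1+27.8 = 33.9).
Mode = (α−1)/β = 8.4/33.9 = 0.248.
Mean = α/β = 9.4/33.9 = 0.277.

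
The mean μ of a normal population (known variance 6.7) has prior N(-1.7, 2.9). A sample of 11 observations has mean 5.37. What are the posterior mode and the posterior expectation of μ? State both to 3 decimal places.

posterior mode = 4.143, posterior expectation = 4.143

Posterior for μ is Normal. Precision-weighted mean: (1/2.9·-1.7 + 11/6.7·5.37) / (1/2.9 + 11/6.7) = 4.143.
A Normal posterior is symmetric, so mode = mean.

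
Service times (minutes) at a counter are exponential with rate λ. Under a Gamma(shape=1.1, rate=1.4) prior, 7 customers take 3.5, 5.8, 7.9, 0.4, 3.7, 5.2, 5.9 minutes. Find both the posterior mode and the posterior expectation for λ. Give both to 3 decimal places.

posterior mode = 0.210, posterior expectation = 0.240

Σ times = 32.4. Posterior: Gamma(shape = 1.1+7 = 8.1, rate = 1.4+32.4 = 33.8).
Mode = (α−1)/β = 7.1/33.8 = 0.210.
Mean = α/β = 8.1/33.8 = 0.240.
Mean > mode: the posterior has a right tail.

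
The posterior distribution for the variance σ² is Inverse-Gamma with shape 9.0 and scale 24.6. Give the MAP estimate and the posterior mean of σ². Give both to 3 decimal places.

Mode = β/(α+1) = 24.6/10.0 = 2.460.
Mean = β/(α−1) = 24.6/8.0 = 3.075.
The posterior is right-skewed, so the mean exceeds the mode.

σ²_MAP = 2.460, E[σ²|data] = 3.075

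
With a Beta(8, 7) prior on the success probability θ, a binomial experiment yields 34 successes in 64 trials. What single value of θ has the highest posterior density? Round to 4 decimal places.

Posterior: Beta(8+34, 7+30) = Beta(42, 37).
Mode = (42−1)/(42+37−2) = 41/77 = 0.5325.
Mean = 42/(42+37) = 42/79 = 0.5316.
This is the posterior mode — the MAP estimate.

0.5325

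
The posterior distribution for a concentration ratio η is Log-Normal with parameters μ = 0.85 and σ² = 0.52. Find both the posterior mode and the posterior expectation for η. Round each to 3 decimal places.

MAP: 1.391. Posterior mean: 3.034.

Mode = exp(μ − σ²) = exp(0.33) = 1.391.
Mean = exp(μ + σ²/2) = exp(1.110) = 3.034.
Mean > mode: the posterior has a right tail.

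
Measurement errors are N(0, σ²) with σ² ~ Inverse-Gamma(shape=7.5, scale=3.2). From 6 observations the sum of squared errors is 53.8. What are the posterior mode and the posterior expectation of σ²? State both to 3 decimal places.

Posterior: Inverse-Gamma(shape = 7.5+6/2 = 10.5, scale = 3.2+53.8/2 = 30.1).
Mode = β/(α+1) = 30.1/11.5 = 2.617.
Mean = β/(α−1) = 30.1/9.5 = 3.168.

MAP = 2.617; posterior mean = 3.168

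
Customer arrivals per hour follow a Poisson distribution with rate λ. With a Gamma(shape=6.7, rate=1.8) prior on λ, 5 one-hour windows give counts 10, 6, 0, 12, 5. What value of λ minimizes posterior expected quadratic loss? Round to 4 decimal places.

5.8382

Σ counts = 33. Posterior: Gamma(shape = 6.7+33 = 39.7, rate = 1.8+5 = 6.8).
Mode = (α−1)/β = 38.7/6.8 = 5.6912.
Mean = α/β = 39.7/6.8 = 5.8382.
Quadratic loss ⇒ the optimal estimator is the posterior mean.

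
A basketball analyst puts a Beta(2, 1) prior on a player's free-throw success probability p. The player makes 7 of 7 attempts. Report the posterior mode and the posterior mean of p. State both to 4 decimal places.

Posterior: Beta(2+7, 1+0) = Beta(9, 1).
Since β = 1 ≤ 1 and α > 1, the Beta density is monotone increasing on [0,1]; the mode is at 1.
Mean = 9/(9+1) = 0.9000.
Mode > mean: the posterior has a left tail.

posterior mode = 1.0000, posterior mean = 0.9000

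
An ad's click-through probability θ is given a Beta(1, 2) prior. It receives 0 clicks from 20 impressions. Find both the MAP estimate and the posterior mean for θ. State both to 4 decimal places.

θ_MAP = 0.0000, E[θ|data] = 0.0435

Posterior: Beta(1+0, 2+20) = Beta(1, 22).
Since α = 1 ≤ 1 and β > 1, the Beta density is monotone decreasing on [0,1]; the mode is at 0.
Mean = 1/(1+22) = 0.0435.
Mean > mode: the posterior has a right tail.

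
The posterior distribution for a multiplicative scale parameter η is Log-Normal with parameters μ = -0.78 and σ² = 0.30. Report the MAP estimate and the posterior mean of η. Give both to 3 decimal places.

Mode = exp(μ − σ²) = exp(-1.08) = 0.340.
Mean = exp(μ + σ²/2) = exp(-0.630) = 0.533.
Mean > mode: the posterior has a right tail.

MAP estimate = 0.340, posterior mean = 0.533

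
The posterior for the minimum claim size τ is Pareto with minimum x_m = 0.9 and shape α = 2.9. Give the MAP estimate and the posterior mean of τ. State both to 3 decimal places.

The Pareto density is strictly decreasing on [x_m, ∞), so the mode is x_m = 0.900.
Mean = α·x_m/(α−1) = 2.9·0.9/1.9 = 1.374.

MAP estimate = 0.900, posterior mean = 1.374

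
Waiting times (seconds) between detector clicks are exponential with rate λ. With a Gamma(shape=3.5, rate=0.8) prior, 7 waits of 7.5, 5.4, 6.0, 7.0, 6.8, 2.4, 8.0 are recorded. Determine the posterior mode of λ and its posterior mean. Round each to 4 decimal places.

MAP: 0.2164. Posterior mean: 0.2392.

Σ times = 43.1. Posterior: Gamma(shape = 3.5+7 = 10.5, rate = 0.8+43.1 = 43.9).
Mode = (α−1)/β = 9.5/43.9 = 0.2164.
Mean = α/β = 10.5/43.9 = 0.2392.
The mean is pulled above the mode by the posterior's right skew.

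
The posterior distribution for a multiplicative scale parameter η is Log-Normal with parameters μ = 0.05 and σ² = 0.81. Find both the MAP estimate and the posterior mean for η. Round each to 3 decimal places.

Mode = exp(μ − σ²) = exp(-0.76) = 0.468.
Mean = exp(μ + σ²/2) = exp(0.455) = 1.576.

MAP = 0.468, posterior mean = 1.576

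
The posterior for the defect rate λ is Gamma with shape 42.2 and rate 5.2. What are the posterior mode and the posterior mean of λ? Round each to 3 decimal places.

Mode = (α−1)/β = 41.2/5.2 = 7.923.
Mean = α/β = 42.2/5.2 = 8.115.
Mean > mode: the posterior has a right tail.

λ_MAP = 7.923, E[λ|data] = 8.115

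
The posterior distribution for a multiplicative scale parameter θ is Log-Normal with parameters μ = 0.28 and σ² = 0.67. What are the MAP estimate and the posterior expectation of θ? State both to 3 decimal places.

θ_MAP = 0.677, E[θ|data] = 1.850

Mode = exp(μ − σ²) = exp(-0.39) = 0.677.
Mean = exp(μ + σ²/2) = exp(0.615) = 1.850.
Right-skewed posterior ⇒ mode < mean.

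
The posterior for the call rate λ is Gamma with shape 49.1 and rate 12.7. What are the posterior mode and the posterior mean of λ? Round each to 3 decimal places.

Mode = (α−1)/β = 48.1/12.7 = 3.787.
Mean = α/β = 49.1/12.7 = 3.866.

λ_MAP = 3.787, E[λ|data] = 3.866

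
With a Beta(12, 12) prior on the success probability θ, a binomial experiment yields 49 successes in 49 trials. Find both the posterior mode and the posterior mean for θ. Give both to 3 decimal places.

θ_MAP = 0.845, E[θ|data] = 0.836

Posterior: Beta(12+49, 12+0) = Beta(61, 12).
Mode = (61−1)/(61+12−2) = 60/71 = 0.845.
Mean = 61/(61+12) = 61/73 = 0.836.
Mode > mean: the posterior has a left tail.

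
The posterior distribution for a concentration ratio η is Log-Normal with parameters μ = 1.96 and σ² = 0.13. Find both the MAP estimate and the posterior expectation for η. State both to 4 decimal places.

MAP = 6.2339; posterior mean = 7.5761

Mode = exp(μ − σ²) = exp(1.83) = 6.2339.
Mean = exp(μ + σ²/2) = exp(2.025) = 7.5761.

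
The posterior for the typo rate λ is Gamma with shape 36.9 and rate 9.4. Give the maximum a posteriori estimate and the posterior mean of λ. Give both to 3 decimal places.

MAP: 3.819. Posterior mean: 3.926.

Mode = (α−1)/β = 35.9/9.4 = 3.819.
Mean = α/β = 36.9/9.4 = 3.926.
The posterior is right-skewed, so the mean exceeds the mode.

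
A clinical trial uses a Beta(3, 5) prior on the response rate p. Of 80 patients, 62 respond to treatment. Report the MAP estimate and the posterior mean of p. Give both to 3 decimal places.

MAP = 0.744, posterior mean = 0.739

Posterior: Beta(3+62, 5+18) = Beta(65, 23).
Mode = (65−1)/(65+23−2) = 64/86 = 0.744.
Mean = 65/(65+23) = 65/88 = 0.739.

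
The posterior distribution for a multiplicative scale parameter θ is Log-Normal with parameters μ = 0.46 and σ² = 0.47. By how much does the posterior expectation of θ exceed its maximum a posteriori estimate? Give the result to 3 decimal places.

Mode = exp(μ − σ²) = exp(-0.01) = 0.990.
Mean = exp(μ + σ²/2) = exp(0.695) = 2.004.
Difference = 2.004 − 0.990 = 1.014.
Right-skewed posterior ⇒ mode < mean.

1.014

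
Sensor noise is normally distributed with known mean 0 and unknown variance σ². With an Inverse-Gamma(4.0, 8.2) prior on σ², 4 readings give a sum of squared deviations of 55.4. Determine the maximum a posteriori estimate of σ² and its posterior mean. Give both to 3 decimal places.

MAP = 5.129; posterior mean = 7.180

Posterior: Inverse-Gamma(shape = 4.0+4/2 = 6.0, scale = 8.2+55.4/2 = 35.9).
Mode = β/(α+1) = 35.9/7.0 = 5.129.
Mean = β/(α−1) = 35.9/5.0 = 7.180.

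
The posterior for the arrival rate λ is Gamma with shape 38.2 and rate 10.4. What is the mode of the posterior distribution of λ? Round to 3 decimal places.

Mode = (α−1)/β = 37.2/10.4 = 3.577.
Mean = α/β = 38.2/10.4 = 3.673.
This is the posterior mode — the MAP estimate.

3.577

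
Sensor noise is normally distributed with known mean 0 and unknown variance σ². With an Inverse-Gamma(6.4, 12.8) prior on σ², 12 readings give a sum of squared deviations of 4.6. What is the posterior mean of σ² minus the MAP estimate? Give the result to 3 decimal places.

Posterior: Inverse-Gamma(shape = 6.4+12/2 = 12.4, scale = 12.8+4.6/2 = 15.1).
Mode = β/(α+1) = 15.1/13.4 = 1.127.
Mean = β/(α−1) = 15.1/11.4 = 1.325.
Difference = 1.325 − 1.127 = 0.198.

0.198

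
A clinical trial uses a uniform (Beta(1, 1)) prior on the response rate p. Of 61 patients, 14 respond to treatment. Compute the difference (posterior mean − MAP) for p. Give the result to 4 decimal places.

0.0086

Posterior: Beta(1+14, 1+47) = Beta(15, 48).
Mode = (15−1)/(15+48−2) = 14/61 = 0.2295.
Mean = 15/(15+48) = 15/63 = 0.2381.
Difference = 0.2381 − 0.2295 = 0.0086.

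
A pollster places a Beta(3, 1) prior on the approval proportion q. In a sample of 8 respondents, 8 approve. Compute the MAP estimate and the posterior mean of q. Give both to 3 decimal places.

MAP = 1.000; posterior mean = 0.917

Posterior: Beta(3+8, 1+0) = Beta(11, 1).
Since β = 1 ≤ 1 and α > 1, the Beta density is monotone increasing on [0,1]; the mode is at 1.
Mean = 11/(11+1) = 0.917.
The mean is pulled below the mode by the posterior's left skew.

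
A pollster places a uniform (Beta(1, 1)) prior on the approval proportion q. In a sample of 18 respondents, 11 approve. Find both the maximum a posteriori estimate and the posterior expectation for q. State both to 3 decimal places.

Posterior: Beta(1+11, 1+7) = Beta(12, 8).
Mode = (12−1)/(12+8−2) = 11/18 = 0.611.
With a flat prior the MAP equals the MLE, 11/18.
Mean = 12/(12+8) = 12/20 = 0.600.

MAP = 0.611, posterior mean = 0.600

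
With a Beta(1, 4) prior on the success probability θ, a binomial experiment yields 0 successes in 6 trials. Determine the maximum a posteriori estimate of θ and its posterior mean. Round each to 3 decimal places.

MAP = 0.000; posterior mean = 0.091

Posterior: Beta(1+0, 4+6) = Beta(1, 10).
Since α = 1 ≤ 1 and β > 1, the Beta density is monotone decreasing on [0,1]; the mode is at 0.
Mean = 1/(1+10) = 0.091.
The mean is pulled above the mode by the posterior's right skew.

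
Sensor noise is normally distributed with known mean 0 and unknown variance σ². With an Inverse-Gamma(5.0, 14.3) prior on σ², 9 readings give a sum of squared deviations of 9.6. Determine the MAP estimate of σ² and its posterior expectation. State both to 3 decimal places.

MAP estimate = 1.819, posterior expectation = 2.247

Posterior: Inverse-Gamma(shape = 5.0+9/2 = 9.5, scale = 14.3+9.6/2 = 19.1).
Mode = β/(α+1) = 19.1/10.5 = 1.819.
Mean = β/(α−1) = 19.1/8.5 = 2.247.
Mean > mode: the posterior has a right tail.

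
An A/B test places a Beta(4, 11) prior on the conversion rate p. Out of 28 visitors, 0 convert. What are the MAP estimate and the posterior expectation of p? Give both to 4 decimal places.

p_MAP = 0.0732, E[p|data] = 0.0930

Posterior: Beta(4+0, 11+28) = Beta(4, 39).
Mode = (4−1)/(4+39−2) = 3/41 = 0.0732.
Mean = 4/(4+39) = 4/43 = 0.0930.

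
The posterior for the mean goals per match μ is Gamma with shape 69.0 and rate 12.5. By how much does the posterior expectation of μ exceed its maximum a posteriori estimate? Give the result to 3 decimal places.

0.080

Mode = (α−1)/β = 68.0/12.5 = 5.440.
Mean = α/β = 69.0/12.5 = 5.520.
Difference = 5.520 − 5.440 = 0.080.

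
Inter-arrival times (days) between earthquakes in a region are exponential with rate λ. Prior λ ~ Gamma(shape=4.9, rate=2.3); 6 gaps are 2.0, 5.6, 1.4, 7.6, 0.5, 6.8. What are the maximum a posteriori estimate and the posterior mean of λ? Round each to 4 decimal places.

Σ times = 23.9. Posterior: Gamma(shape = 4.9+6 = 10.9, rate = 2.3+23.9 = 26.2).
Mode = (α−1)/β = 9.9/26.2 = 0.3779.
Mean = α/β = 10.9/26.2 = 0.4160.
Mean > mode: the posterior has a right tail.

maximum a posteriori estimate = 0.3779, posterior mean = 0.4160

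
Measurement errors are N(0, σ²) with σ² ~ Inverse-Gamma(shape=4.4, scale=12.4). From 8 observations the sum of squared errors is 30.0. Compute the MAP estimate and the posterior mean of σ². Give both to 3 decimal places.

MAP = 2.915; posterior mean = 3.703

Posterior: Inverse-Gamma(shape = 4.4+8/2 = 8.4, scale = 12.4+30.0/2 = 27.4).
Mode = β/(α+1) = 27.4/9.4 = 2.915.
Mean = β/(α−1) = 27.4/7.4 = 3.703.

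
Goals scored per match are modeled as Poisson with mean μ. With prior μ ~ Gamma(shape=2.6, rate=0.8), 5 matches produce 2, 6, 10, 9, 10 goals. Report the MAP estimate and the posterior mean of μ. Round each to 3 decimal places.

Σ counts = 37. Posterior: Gamma(shape = 2.6+37 = 39.6, rate = 0.8+5 = 5.8).
Mode = (α−1)/β = 38.6/5.8 = 6.655.
Mean = α/β = 39.6/5.8 = 6.828.

MAP estimate = 6.655, posterior mean = 6.828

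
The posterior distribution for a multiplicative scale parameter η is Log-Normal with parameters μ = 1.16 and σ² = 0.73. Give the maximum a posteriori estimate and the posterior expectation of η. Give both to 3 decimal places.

Mode = exp(μ − σ²) = exp(0.43) = 1.537.
Mean = exp(μ + σ²/2) = exp(1.525) = 4.595.

MAP = 1.537; posterior mean = 4.595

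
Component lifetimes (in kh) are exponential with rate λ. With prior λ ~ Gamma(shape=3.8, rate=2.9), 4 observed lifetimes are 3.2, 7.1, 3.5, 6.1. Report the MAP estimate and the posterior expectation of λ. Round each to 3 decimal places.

Σ times = 19.9. Posterior: Gamma(shape = 3.8+4 = 7.8, rate = 2.9+19.9 = 22.8).
Mode = (α−1)/β = 6.8/22.8 = 0.298.
Mean = α/β = 7.8/22.8 = 0.342.

λ_MAP = 0.298, E[λ|data] = 0.342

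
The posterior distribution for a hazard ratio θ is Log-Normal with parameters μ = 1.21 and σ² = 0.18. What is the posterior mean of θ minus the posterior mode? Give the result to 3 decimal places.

Mode = exp(μ − σ²) = exp(1.03) = 2.801.
Mean = exp(μ + σ²/2) = exp(1.300) = 3.669.
Difference = 3.669 − 2.801 = 0.868.
The mean is pulled above the mode by the posterior's right skew.

0.868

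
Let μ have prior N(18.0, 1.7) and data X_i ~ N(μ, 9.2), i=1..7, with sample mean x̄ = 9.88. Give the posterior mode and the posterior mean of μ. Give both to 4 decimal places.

Posterior for μ is Normal. Precision-weighted mean: (1/1.7·18.0 + 7/9.2·9.88) / (1/1.7 + 7/9.2) = 13.4205.
A Normal posterior is symmetric, so mode = mean.

MAP = 13.4205; posterior mean = 13.4205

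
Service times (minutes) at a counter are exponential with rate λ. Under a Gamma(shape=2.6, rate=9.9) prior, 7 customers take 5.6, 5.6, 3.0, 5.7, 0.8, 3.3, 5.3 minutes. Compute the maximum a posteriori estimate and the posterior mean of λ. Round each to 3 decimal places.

MAP = 0.219, posterior mean = 0.245

Σ times = 29.3. Posterior: Gamma(shape = 2.6+7 = 9.6, rate = 9.9+29.3 = 39.2).
Mode = (α−1)/β = 8.6/39.2 = 0.219.
Mean = α/β = 9.6/39.2 = 0.245.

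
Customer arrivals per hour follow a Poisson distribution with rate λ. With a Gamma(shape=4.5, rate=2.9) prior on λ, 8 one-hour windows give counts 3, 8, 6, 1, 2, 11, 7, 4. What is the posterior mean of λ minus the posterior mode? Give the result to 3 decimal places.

0.092

Σ counts = 42. Posterior: Gamma(shape = 4.5+42 = 46.5, rate = 2.9+8 = 10.9).
Mode = (α−1)/β = 45.5/10.9 = 4.174.
Mean = α/β = 46.5/10.9 = 4.266.
Difference = 4.266 − 4.174 = 0.092.
The mean is pulled above the mode by the posterior's right skew.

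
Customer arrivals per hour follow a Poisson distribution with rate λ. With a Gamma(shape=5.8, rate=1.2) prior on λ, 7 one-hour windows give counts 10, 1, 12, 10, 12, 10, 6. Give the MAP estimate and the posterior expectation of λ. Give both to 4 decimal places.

Σ counts = 61. Posterior: Gamma(shape = 5.8+61 = 66.8, rate = 1.2+7 = 8.2).
Mode = (α−1)/β = 65.8/8.2 = 8.0244.
Mean = α/β = 66.8/8.2 = 8.1463.

MAP = 8.0244; posterior mean = 8.1463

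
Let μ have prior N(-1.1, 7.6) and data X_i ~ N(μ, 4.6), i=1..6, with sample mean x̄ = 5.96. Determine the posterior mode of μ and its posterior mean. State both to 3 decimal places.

MAP = 5.313; posterior mean = 5.313

Posterior for μ is Normal. Precision-weighted mean: (1/7.6·-1.1 + 6/4.6·5.96) / (1/7.6 + 6/4.6) = 5.313.
A Normal posterior is symmetric, so mode = mean.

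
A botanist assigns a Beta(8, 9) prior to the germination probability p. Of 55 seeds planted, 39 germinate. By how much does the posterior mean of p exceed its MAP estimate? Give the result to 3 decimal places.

Posterior: Beta(8+39, 9+16) = Beta(47, 25).
Mode = (47−1)/(47+25−2) = 46/70 = 0.657.
Mean = 47/(47+25) = 47/72 = 0.653.
Difference = 0.653 − 0.657 = -0.004.

-0.004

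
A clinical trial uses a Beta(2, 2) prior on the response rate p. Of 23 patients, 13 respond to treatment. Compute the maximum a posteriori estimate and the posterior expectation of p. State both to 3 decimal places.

MAP: 0.560. Posterior mean: 0.556.

Posterior: Beta(2+13, 2+10) = Beta(15, 12).
Mode = (15−1)/(15+12−2) = 14/25 = 0.560.
Mean = 15/(15+12) = 15/27 = 0.556.
The posterior is left-skewed, so the mode exceeds the mean.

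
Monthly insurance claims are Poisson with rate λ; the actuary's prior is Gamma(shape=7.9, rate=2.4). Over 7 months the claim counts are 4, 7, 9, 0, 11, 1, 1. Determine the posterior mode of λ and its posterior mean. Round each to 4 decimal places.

Σ counts = 33. Posterior: Gamma(shape = 7.9+33 = 40.9, rate = 2.4+7 = 9.4).
Mode = (α−1)/β = 39.9/9.4 = 4.2447.
Mean = α/β = 40.9/9.4 = 4.3511.

MAP: 4.2447. Posterior mean: 4.3511.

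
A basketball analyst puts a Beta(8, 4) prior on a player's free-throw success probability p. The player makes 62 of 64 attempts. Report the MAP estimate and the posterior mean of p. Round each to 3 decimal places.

Posterior: Beta(8+62, 4+2) = Beta(70, 6).
Mode = (70−1)/(70+6−2) = 69/74 = 0.932.
Mean = 70/(70+6) = 70/76 = 0.921.
Mode > mean: the posterior has a left tail.

p_MAP = 0.932, E[p|data] = 0.921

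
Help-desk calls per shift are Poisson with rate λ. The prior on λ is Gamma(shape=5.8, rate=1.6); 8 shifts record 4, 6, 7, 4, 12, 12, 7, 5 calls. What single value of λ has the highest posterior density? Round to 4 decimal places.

6.4375

Σ counts = 57. Posterior: Gamma(shape = 5.8+57 = 62.8, rate = 1.6+8 = 9.6).
Mode = (α−1)/β = 61.8/9.6 = 6.4375.
Mean = α/β = 62.8/9.6 = 6.5417.
This is the posterior mode — the MAP estimate.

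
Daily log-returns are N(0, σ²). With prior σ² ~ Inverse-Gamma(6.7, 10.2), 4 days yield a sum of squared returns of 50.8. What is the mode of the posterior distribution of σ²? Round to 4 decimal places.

3.6701

Posterior: Inverse-Gamma(shape = 6.7+4/2 = 8.7, scale = 10.2+50.8/2 = 35.6).
Mode = β/(α+1) = 35.6/9.7 = 3.6701.
Mean = β/(α−1) = 35.6/7.7 = 4.6234.
This is the posterior mode — the MAP estimate.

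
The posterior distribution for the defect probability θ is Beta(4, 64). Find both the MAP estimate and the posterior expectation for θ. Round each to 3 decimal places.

Mode = (4−1)/(4+64−2) = 3/66 = 0.045.
Mean = 4/(4+64) = 4/68 = 0.059.

MAP = 0.045; posterior mean = 0.059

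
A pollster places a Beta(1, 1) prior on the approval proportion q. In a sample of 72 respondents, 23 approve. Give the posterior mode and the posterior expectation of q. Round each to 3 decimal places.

Posterior: Beta(1+23, 1+49) = Beta(24, 50).
Mode = (24−1)/(24+50−2) = 23/72 = 0.319.
With a flat prior the MAP equals the MLE, 23/72.
Mean = 24/(24+50) = 24/74 = 0.324.

MAP = 0.319, posterior mean = 0.324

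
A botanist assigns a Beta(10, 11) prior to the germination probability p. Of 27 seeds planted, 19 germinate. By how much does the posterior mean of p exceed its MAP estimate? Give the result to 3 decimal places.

Posterior: Beta(10+19, 11+8) = Beta(29, 19).
Mode = (29−1)/(29+19−2) = 28/46 = 0.609.
Mean = 29/(29+19) = 29/48 = 0.604.
Difference = 0.604 − 0.609 = -0.005.

-0.005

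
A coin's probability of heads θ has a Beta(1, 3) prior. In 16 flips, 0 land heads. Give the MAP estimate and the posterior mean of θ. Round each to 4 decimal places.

MAP = 0.0000; posterior mean = 0.0500

Posterior: Beta(1+0, 3+16) = Beta(1, 19).
Since α = 1 ≤ 1 and β > 1, the Beta density is monotone decreasing on [0,1]; the mode is at 0.
Mean = 1/(1+19) = 0.0500.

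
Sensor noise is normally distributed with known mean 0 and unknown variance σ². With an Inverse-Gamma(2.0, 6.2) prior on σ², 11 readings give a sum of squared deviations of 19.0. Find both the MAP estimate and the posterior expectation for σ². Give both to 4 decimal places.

MAP: 1.8471. Posterior mean: 2.4154.

Posterior: Inverse-Gamma(shape = 2.0+11/2 = 7.5, scale = 6.2+19.0/2 = 15.7).
Mode = β/(α+1) = 15.7/8.5 = 1.8471.
Mean = β/(α−1) = 15.7/6.5 = 2.4154.
Right-skewed posterior ⇒ mode < mean.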